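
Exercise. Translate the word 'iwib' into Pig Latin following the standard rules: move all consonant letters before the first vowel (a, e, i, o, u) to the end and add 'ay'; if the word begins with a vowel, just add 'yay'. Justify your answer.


'iwib' starts with a vowel, so add 'yay': 'iwibyay'.

iwibyay


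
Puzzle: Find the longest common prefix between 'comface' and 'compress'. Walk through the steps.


Compare from the start: 3 characters match: 'com'. Mismatch at position 4: 'f' vs 'p'.

com


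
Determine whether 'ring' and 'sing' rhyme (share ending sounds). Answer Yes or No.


Rime (stressed vowel + following sounds) of 'ring': -ing = /ɪŋ/
Rime of 'sing': -ing = /ɪŋ/
/ɪŋ/ and /ɪŋ/ are the same ending sound, so the words rhyme.

Yes


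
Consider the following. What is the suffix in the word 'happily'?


The word 'happily' = 'happy' (root) + '-ly' (suffix). The suffix is '-ly'.

ly


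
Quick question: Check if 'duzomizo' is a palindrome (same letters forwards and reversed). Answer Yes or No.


Forward: 'duzomizo'
Reversed: 'ozimozud'
They differ.

No


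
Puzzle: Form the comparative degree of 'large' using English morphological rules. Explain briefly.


Apply comparative formation (ends in e: add -r): 'large' -> 'larger'.

larger


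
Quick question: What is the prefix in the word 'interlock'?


The word 'interlock' = 'inter' (prefix) + 'lock' (root). The prefix is 'inter'.

inter


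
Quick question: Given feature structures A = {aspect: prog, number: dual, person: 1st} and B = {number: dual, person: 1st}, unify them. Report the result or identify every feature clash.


Compare features:
aspect: A=prog vs B=_ -> unified: prog
number: A=dual vs B=dual -> unified: dual
person: A=1st vs B=1st -> unified: 1st
No clashes found.

Unified: {aspect: prog, number: dual, person: 1st}


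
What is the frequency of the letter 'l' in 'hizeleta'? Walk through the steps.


Letter 'l' in 'hizeleta': found at position(s) 5 = 1 occurrence(s).

1


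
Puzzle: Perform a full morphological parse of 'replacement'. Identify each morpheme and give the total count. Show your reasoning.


Step 1: Identify prefix: 're' (meaning: again)
Step 2: Identify root: 'place'
Step 3: Identify suffix(es): 'ment'
Decomposition: re- (prefix: again) + place (root) + -ment (suffix: action/result)
Total morphemes: 3

3 morphemes (re- (prefix: again) + place (root) + -ment (suffix: action/result))


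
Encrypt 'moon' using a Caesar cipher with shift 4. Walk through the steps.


Shift each letter by 4: m -> q, o -> s, o -> s, n -> r. Result: 'qssr'.

qssr


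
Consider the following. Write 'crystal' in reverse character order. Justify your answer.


Reverse 'crystal' character by character: 'latsyrc'.

latsyrc


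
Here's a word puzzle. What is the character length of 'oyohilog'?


Spell out 'oyohilog' and number each letter: o(1), y(2), o(3), h(4), i(5), l(6), o(7), g(8). Total: 8 letters.

8


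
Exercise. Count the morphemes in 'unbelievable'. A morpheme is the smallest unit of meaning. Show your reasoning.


Decomposition: un- (prefix) + believe (root) + -able (suffix) = 3 morpheme(s)

3 morphemes


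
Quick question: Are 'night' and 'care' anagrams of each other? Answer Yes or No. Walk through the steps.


Sorted letters of 'night': 'ghint'
Sorted letters of 'care': 'acer'
They do not match.

No


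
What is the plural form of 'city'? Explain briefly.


Apply rule: Change -y to -ies (consonant + y). 'city' becomes 'cities'.

cities


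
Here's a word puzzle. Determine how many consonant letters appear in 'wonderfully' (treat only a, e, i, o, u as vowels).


Consonants in 'wonderfully': w, n, d, r, f, l, l, y = 8 consonants.

8


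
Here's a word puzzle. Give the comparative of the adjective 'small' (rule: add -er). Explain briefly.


Apply comparative formation (add -er): 'small' -> 'smaller'.

smaller


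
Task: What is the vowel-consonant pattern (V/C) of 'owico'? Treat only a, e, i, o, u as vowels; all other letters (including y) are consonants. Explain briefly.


Letter mapping: o = V, w = C, i = V, c = C, o = V.

VCVCV


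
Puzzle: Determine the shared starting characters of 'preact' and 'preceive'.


Compare from the start: 3 characters match: 'pre'. Mismatch at position 4: 'a' vs 'c'.

pre


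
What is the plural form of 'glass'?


Apply rule: Add -es (sibilant/fricative ending). 'glass' becomes 'glasses'.

glasses


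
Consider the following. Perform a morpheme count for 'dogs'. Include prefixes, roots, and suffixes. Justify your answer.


Decomposition: dog (root) + -s (plural) = 2 morpheme(s)

2 morphemes


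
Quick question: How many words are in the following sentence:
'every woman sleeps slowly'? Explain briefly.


Split into words: every | woman | sleeps | slowly = 4 words.

4


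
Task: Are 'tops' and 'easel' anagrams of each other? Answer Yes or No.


Sorted letters of 'tops': 'opst'
Sorted letters of 'easel': 'aeels'
They do not match.

No


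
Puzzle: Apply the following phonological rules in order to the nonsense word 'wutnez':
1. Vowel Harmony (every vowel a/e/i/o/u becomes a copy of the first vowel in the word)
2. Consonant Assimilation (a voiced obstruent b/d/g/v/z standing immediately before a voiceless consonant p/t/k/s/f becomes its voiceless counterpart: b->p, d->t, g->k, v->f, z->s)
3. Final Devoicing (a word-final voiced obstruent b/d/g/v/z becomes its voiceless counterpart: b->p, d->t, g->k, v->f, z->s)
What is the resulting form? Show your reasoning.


Starting form: 'wutnez'
Rule 1: Vowel Harmony: all vowels become 'u' (matching first vowel). 'wutnez' -> 'wutnuz'
Rule 2: Consonant Assimilation: no voiced obstruent (b/d/g/v/z) stands immediately before a voiceless consonant (p/t/k/s/f). No change.
Rule 3: Final Devoicing: word-final voiced obstruent 'z' becomes voiceless 's'. 'wutnuz' -> 'wutnus'
Final form: 'wutnus'

wutnus


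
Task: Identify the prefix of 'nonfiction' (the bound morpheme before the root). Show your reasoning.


The word 'nonfiction' = 'non' (prefix) + 'fiction' (root). The prefix is 'non'.

non


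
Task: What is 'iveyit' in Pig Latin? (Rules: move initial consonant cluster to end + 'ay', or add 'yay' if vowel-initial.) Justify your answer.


'iveyit' starts with a vowel, so add 'yay': 'iveyityay'.

iveyityay


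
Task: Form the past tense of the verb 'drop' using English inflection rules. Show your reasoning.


Apply rule: Double final consonant and add -ed. 'drop' becomes 'dropped'.

dropped


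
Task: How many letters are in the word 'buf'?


Spell out 'buf' and number each letter: b(1), u(2), f(3). Total: 3 letters.

3


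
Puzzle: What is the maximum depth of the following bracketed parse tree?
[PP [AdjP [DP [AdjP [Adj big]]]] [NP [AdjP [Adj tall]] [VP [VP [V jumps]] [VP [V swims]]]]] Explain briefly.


Count bracket nesting levels:
'[' at pos 0: depth = 1
'[' at pos 4: depth = 2
'[' at pos 10: depth = 3
'[' at pos 14: depth = 4
'[' at pos 20: depth = 5
'[' at pos 33: depth = 2
'[' at pos 37: depth = 3
'[' at pos 43: depth = 4
'[' at pos 55: depth = 3
'[' at pos 59: depth = 4
'[' at pos 63: depth = 5
'[' at pos 74: depth = 4
'[' at pos 78: depth = 5
Maximum depth reached: 5

5


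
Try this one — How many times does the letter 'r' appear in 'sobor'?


Letter 'r' in 'sobor': found at position(s) 5 = 1 occurrence(s).

1


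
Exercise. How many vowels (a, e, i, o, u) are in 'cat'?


Vowels in 'cat': a = 1 vowels.

1


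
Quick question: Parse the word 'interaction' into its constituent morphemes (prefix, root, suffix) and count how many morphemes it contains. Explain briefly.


Step 1: Identify prefix: 'inter' (meaning: between)
Step 2: Identify root: 'act'
Step 3: Identify suffix(es): 'ion'
Decomposition: inter- (prefix: between) + act (root) + -ion (suffix: act of)
Total morphemes: 3

3 morphemes (inter- (prefix: between) + act (root) + -ion (suffix: act of))


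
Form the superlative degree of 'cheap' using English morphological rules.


Apply superlative formation (add -est): 'cheap' -> 'cheapest'.

cheapest


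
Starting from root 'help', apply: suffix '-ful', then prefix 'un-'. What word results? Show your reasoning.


Step 1: Add suffix '-ful' to 'help' = 'helpful'
Step 2: Add prefix 'un-' to 'helpful' = 'unhelpful'

unhelpful


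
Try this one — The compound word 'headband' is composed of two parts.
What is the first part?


Split 'headband' into 'head' + 'band'. The first part is 'head'.

head


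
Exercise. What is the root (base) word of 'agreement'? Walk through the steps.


Remove suffix '-ment' from 'agreement' to get root 'agree'.

agree


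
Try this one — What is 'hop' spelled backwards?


Reverse 'hop' character by character: 'poh'.

poh


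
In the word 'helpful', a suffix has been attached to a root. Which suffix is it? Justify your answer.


The word 'helpful' = 'help' (root) + '-ful' (suffix). The suffix is '-ful'.

ful


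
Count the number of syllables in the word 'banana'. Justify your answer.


Break 'banana' into syllables: ba-na-na -> ba | na | na = 3 syllables

3 syllables


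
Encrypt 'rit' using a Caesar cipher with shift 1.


Shift each letter by 1: r -> s, i -> j, t -> u. Result: 'sju'.

sju


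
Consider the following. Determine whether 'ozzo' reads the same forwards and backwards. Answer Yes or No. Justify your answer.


Forward: 'ozzo'
Reversed: 'ozzo'
They are identical.

Yes


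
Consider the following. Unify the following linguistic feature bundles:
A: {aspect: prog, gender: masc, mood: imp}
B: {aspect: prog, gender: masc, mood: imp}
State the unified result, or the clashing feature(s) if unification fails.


Compare features:
aspect: A=prog vs B=prog -> unified: prog
gender: A=masc vs B=masc -> unified: masc
mood: A=imp vs B=imp -> unified: imp
No clashes found.

Unified: {aspect: prog, gender: masc, mood: imp}


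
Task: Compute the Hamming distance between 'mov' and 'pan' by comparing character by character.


Alignment:
Position 1: 'm' vs 'p' = DIFFER
Position 2: 'o' vs 'a' = DIFFER
Position 3: 'v' vs 'n' = DIFFER
Total differences: 3

3


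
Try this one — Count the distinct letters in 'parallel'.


Unique letters in 'parallel': {a, e, l, p, r} = 5 distinct letters.

5


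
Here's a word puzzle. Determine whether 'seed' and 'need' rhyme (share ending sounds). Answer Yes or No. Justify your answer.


Rime (stressed vowel + following sounds) of 'seed': -eed = /iːd/
Rime of 'need': -eed = /iːd/
/iːd/ and /iːd/ are the same ending sound, so the words rhyme.

Yes


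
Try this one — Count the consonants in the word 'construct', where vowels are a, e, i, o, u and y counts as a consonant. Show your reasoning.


Consonants in 'construct': c, n, s, t, r, c, t = 7 consonants.

7


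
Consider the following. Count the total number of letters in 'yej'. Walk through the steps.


Spell out 'yej' and number each letter: y(1), e(2), j(3). Total: 3 letters.

3


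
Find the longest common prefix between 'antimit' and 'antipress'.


Compare from the start: 4 characters match: 'anti'. Mismatch at position 5: 'm' vs 'p'.

anti


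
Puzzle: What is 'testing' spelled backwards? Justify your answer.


Reverse 'testing' character by character: 'gnitset'.

gnitset


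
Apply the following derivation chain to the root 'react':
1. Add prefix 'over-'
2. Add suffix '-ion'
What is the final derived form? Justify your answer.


Step 1: Add prefix 'over-' to 'react' = 'overreact'
Step 2: Add suffix '-ion' to 'overreact' = 'overreaction'

overreaction


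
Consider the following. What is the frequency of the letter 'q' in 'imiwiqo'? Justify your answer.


Letter 'q' in 'imiwiqo': found at position(s) 6 = 1 occurrence(s).

1


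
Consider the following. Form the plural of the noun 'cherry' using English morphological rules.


Apply rule: Change -y to -ies (consonant + y). 'cherry' becomes 'cherries'.

cherries


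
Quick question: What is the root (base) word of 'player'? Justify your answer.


Remove suffix '-er' from 'player' to get root 'play'.

play


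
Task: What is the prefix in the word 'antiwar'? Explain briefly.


The word 'antiwar' = 'anti' (prefix) + 'war' (root). The prefix is 'anti'.

anti


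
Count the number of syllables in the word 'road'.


Break 'road' into syllables: road -> road = 1 syllable

1 syllable


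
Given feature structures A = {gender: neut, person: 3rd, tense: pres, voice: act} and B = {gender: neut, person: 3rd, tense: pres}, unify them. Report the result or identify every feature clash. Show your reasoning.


Compare features:
gender: A=neut vs B=neut -> unified: neut
person: A=3rd vs B=3rd -> unified: 3rd
tense: A=pres vs B=pres -> unified: pres
voice: A=act vs B=_ -> unified: act
No clashes found.

Unified: {gender: neut, person: 3rd, tense: pres, voice: act}


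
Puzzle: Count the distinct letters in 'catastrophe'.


Unique letters in 'catastrophe': {a, c, e, h, o, p, r, s, t} = 9 distinct letters.

9


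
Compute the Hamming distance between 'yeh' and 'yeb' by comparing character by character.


Alignment:
Position 1: 'y' vs 'y' = match
Position 2: 'e' vs 'e' = match
Position 3: 'h' vs 'b' = DIFFER
Total differences: 1

1


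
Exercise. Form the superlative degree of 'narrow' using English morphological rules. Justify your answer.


Apply superlative formation (add -est): 'narrow' -> 'narrowest'.

narrowest


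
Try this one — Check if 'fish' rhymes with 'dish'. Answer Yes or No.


Rime (stressed vowel + following sounds) of 'fish': -ish = /ɪʃ/
Rime of 'dish': -ish = /ɪʃ/
/ɪʃ/ and /ɪʃ/ are the same ending sound, so the words rhyme.

Yes


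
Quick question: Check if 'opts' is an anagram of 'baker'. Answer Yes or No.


Sorted letters of 'opts': 'opst'
Sorted letters of 'baker': 'abekr'
They do not match.

No


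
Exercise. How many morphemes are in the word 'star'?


Decomposition: star (free morpheme) = 1 morpheme(s)

1 morphemes


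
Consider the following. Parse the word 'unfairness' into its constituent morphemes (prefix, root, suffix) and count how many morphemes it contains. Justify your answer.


Step 1: Identify prefix: 'un' (meaning: not/reverse)
Step 2: Identify root: 'fair'
Step 3: Identify suffix(es): 'ness'
Decomposition: un- (prefix: not/reverse) + fair (root) + -ness (suffix: state of)
Total morphemes: 3

3 morphemes (un- (prefix: not/reverse) + fair (root) + -ness (suffix: state of))


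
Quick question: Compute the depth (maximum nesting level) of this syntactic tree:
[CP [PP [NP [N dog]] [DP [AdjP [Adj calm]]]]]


Count bracket nesting levels:
'[' at pos 0: depth = 1
'[' at pos 4: depth = 2
'[' at pos 8: depth = 3
'[' at pos 12: depth = 4
'[' at pos 21: depth = 3
'[' at pos 25: depth = 4
'[' at pos 31: depth = 5
Maximum depth reached: 5

5


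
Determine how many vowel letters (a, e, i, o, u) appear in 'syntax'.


Vowels in 'syntax': a = 1 vowels.

1


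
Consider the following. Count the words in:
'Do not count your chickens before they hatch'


Split into words: Do | not | count | your | chickens | before | they | hatch = 8 words.

8


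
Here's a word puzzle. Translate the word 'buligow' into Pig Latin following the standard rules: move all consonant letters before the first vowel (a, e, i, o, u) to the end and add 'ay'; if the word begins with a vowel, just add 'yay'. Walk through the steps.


'buligow': move consonant cluster 'b' to end and add 'ay': 'uligowbay'.

uligowbay


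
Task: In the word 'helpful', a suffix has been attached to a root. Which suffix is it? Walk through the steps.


The word 'helpful' = 'help' (root) + '-ful' (suffix). The suffix is '-ful'.

ful


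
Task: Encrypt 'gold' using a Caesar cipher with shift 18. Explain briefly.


Shift each letter by 18: g -> y, o -> g, l -> d, d -> v. Result: 'ygdv'.

ygdv


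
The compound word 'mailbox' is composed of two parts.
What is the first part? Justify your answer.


Split 'mailbox' into 'mail' + 'box'. The first part is 'mail'.

mail


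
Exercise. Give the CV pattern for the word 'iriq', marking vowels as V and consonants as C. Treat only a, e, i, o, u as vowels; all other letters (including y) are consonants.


Letter mapping: i = V, r = C, i = V, q = C.

VCVC


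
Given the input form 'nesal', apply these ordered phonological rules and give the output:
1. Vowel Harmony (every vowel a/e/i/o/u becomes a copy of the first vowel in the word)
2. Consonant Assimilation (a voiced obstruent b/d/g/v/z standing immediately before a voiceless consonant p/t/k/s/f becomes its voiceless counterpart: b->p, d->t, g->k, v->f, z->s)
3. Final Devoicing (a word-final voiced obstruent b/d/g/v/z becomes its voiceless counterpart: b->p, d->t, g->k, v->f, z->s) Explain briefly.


Starting form: 'nesal'
Rule 1: Vowel Harmony: all vowels become 'e' (matching first vowel). 'nesal' -> 'nesel'
Rule 2: Consonant Assimilation: no voiced obstruent (b/d/g/v/z) stands immediately before a voiceless consonant (p/t/k/s/f). No change.
Rule 3: Final Devoicing: final consonant 'l' is not one of the voiced obstruents b/d/g/v/z. No change.
Final form: 'nesel'

nesel


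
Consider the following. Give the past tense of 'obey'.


Apply rule: Add -ed. 'obey' becomes 'obeyed'.

obeyed


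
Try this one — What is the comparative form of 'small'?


Apply comparative formation (add -er): 'small' -> 'smaller'.

smaller


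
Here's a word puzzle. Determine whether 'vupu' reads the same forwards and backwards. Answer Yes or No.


Forward: 'vupu'
Reversed: 'upuv'
They differ.

No


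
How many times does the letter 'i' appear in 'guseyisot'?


Letter 'i' in 'guseyisot': found at position(s) 6 = 1 occurrence(s).

1


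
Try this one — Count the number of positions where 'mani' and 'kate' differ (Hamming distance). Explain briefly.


Alignment:
Position 1: 'm' vs 'k' = DIFFER
Position 2: 'a' vs 'a' = match
Position 3: 'n' vs 't' = DIFFER
Position 4: 'i' vs 'e' = DIFFER
Total differences: 3

3


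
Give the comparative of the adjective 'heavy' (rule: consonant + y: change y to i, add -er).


Apply comparative formation (consonant + y: change y to i, add -er): 'heavy' -> 'heavier'.

heavier


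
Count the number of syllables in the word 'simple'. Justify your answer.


Break 'simple' into syllables: sim-ple -> sim | ple = 2 syllables

2 syllables


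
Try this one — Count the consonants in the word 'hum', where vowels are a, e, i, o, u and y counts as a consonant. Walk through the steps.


Consonants in 'hum': h, m = 2 consonants.

2


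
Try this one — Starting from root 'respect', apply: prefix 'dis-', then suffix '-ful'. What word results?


Step 1: Add prefix 'dis-' to 'respect' = 'disrespect'
Step 2: Add suffix '-ful' to 'disrespect' = 'disrespectful'

disrespectful


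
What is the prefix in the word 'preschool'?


The word 'preschool' = 'pre' (prefix) + 'school' (root). The prefix is 'pre'.

pre


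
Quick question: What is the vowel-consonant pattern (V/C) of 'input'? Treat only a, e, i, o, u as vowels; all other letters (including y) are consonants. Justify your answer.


Letter mapping: i = V, n = C, p = C, u = V, t = C.

VCCVC


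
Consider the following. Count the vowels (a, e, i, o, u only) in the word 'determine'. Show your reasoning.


Vowels in 'determine': e, e, i, e = 4 vowels.

4


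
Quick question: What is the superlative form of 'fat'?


Apply superlative formation (double final consonant, add -est): 'fat' -> 'fattest'.

fattest


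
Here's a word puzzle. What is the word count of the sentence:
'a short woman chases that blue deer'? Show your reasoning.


Split into words: a | short | woman | chases | that | blue | deer = 7 words.

7


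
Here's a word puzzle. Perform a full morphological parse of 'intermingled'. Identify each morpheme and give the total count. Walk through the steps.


Step 1: Identify prefix: 'inter' (meaning: between)
Step 2: Identify root: 'mingle'
Step 3: Identify suffix(es): 'ed'
Decomposition: inter- (prefix: between) + mingle (root) + -ed (suffix: past)
Total morphemes: 3

3 morphemes (inter- (prefix: between) + mingle (root) + -ed (suffix: past))


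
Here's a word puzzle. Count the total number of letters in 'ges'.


Spell out 'ges' and number each letter: g(1), e(2), s(3). Total: 3 letters.

3


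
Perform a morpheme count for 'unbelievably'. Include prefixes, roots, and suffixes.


Decomposition: un- (prefix) + believe (root) + -able (suffix) + -ly (suffix) = 4 morpheme(s)

4 morphemes


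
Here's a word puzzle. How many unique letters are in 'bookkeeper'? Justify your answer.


Unique letters in 'bookkeeper': {b, e, k, o, p, r} = 6 distinct letters.

6


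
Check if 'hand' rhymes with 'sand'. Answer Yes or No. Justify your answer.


Rime (stressed vowel + following sounds) of 'hand': -and = /ænd/
Rime of 'sand': -and = /ænd/
/ænd/ and /ænd/ are the same ending sound, so the words rhyme.

Yes


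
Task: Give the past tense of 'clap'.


Apply rule: Double final consonant and add -ed. 'clap' becomes 'clapped'.

clapped


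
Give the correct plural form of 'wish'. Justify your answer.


Apply rule: Add -es (sibilant/fricative ending). 'wish' becomes 'wishes'.

wishes


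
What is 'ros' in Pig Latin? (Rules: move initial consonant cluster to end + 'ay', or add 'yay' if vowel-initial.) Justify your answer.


'ros': move consonant cluster 'r' to end and add 'ay': 'osray'.

osray


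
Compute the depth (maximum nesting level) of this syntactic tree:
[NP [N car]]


Count bracket nesting levels:
'[' at pos 0: depth = 1
'[' at pos 4: depth = 2
Maximum depth reached: 2

2


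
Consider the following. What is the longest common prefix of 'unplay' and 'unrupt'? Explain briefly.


Compare from the start: 2 characters match: 'un'. Mismatch at position 3: 'p' vs 'r'.

un


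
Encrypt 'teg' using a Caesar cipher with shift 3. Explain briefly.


Shift each letter by 3: t -> w, e -> h, g -> j. Result: 'whj'.

whj


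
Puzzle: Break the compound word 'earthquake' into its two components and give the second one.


Split 'earthquake' into 'earth' + 'quake'. The second part is 'quake'.

quake


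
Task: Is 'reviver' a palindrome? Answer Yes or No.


Forward: 'reviver'
Reversed: 'reviver'
They are identical.

Yes


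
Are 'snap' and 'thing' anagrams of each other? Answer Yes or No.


Sorted letters of 'snap': 'anps'
Sorted letters of 'thing': 'ghint'
They do not match.

No


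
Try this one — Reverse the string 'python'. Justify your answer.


Reverse 'python' character by character: 'nohtyp'.

nohtyp


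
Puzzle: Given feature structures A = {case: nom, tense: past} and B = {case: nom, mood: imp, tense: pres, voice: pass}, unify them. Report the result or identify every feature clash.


Compare features:
case: A=nom vs B=nom -> unified: nom
mood: A=_ vs B=imp -> unified: imp
tense: A=past vs B=pres -> CLASH
voice: A=_ vs B=pass -> unified: pass
Clash detected on feature 'tense' (past vs pres); unification fails.

CLASH on 'tense' (past vs pres)


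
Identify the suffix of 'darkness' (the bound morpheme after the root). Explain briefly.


The word 'darkness' = 'dark' (root) + '-ness' (suffix). The suffix is '-ness'.

ness


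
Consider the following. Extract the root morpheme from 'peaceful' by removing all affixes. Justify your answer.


Remove suffix '-ful' from 'peaceful' to get root 'peace'.

peace


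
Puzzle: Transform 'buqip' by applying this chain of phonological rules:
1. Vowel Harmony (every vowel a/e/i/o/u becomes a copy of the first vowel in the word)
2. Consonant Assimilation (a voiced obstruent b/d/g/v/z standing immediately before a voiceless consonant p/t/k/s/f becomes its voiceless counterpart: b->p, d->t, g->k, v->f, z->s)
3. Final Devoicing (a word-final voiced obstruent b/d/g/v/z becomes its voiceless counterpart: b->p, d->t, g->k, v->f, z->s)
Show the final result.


Starting form: 'buqip'
Rule 1: Vowel Harmony: all vowels become 'u' (matching first vowel). 'buqip' -> 'buqup'
Rule 2: Consonant Assimilation: no voiced obstruent (b/d/g/v/z) stands immediately before a voiceless consonant (p/t/k/s/f). No change.
Rule 3: Final Devoicing: final consonant 'p' is not one of the voiced obstruents b/d/g/v/z. No change.
Final form: 'buqup'

buqup


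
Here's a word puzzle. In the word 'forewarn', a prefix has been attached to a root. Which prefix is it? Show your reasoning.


The word 'forewarn' = 'fore' (prefix) + 'warn' (root). The prefix is 'fore'.

fore


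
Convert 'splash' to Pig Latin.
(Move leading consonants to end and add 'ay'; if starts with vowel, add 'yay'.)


'splash': move consonant cluster 'spl' to end and add 'ay': 'ashsplay'.

ashsplay


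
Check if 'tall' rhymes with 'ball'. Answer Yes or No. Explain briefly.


Rime (stressed vowel + following sounds) of 'tall': -all = /ɔːl/
Rime of 'ball': -all = /ɔːl/
/ɔːl/ and /ɔːl/ are the same ending sound, so the words rhyme.

Yes


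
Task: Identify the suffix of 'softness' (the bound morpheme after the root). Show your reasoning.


The word 'softness' = 'soft' (root) + '-ness' (suffix). The suffix is '-ness'.

ness


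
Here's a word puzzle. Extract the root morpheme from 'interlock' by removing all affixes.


Remove prefix 'inter' from 'interlock' to get root 'lock'.

lock


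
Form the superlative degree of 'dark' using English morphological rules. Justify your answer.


Apply superlative formation (add -est): 'dark' -> 'darkest'.

darkest


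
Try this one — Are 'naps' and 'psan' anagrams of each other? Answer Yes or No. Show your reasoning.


Sorted letters of 'naps': 'anps'
Sorted letters of 'psan': 'anps'
They match.

Yes


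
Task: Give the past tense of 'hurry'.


Apply rule: Change -y to -ied. 'hurry' becomes 'hurried'.

hurried


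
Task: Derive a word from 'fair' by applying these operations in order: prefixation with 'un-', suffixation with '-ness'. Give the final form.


Step 1: Add prefix 'un-' to 'fair' = 'unfair'
Step 2: Add suffix '-ness' to 'unfair' = 'unfairness'

unfairness


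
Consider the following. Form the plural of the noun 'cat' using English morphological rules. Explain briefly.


Apply rule: Add -s. 'cat' becomes 'cats'.

cats


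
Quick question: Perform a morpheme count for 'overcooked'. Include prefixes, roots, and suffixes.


Decomposition: over- (prefix) + cook (root) + -ed (suffix) = 3 morpheme(s)

3 morphemes


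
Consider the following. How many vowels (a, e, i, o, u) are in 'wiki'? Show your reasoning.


Vowels in 'wiki': i, i = 2 vowels.

2


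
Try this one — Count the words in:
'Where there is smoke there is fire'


Split into words: Where | there | is | smoke | there | is | fire = 7 words.

7


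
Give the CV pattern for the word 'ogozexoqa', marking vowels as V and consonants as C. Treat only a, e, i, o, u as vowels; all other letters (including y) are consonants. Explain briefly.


Letter mapping: o = V, g = C, o = V, z = C, e = V, x = C, o = V, q = C, a = V.

VCVCVCVCV


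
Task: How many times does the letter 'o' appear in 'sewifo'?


Letter 'o' in 'sewifo': found at position(s) 6 = 1 occurrence(s).

1


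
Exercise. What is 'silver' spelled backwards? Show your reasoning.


Reverse 'silver' character by character: 'revlis'.

revlis


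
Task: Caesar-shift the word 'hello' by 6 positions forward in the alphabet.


Shift each letter by 6: h -> n, e -> k, l -> r, l -> r, o -> u. Result: 'nkrru'.

nkrru


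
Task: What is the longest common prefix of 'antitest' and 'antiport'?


Compare from the start: 4 characters match: 'anti'. Mismatch at position 5: 't' vs 'p'.

anti


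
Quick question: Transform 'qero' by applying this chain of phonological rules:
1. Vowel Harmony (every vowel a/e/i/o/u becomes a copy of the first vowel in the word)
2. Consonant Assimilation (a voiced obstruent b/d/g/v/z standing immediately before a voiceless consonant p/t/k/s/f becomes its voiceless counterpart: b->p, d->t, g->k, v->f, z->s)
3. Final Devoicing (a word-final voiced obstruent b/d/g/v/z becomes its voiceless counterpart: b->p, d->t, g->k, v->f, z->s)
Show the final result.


Starting form: 'qero'
Rule 1: Vowel Harmony: all vowels become 'e' (matching first vowel). 'qero' -> 'qere'
Rule 2: Consonant Assimilation: no voiced obstruent (b/d/g/v/z) stands immediately before a voiceless consonant (p/t/k/s/f). No change.
Rule 3: Final Devoicing: the word ends in the vowel 'e', not a consonant. No change.
Final form: 'qere'

qere


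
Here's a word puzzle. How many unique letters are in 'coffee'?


Unique letters in 'coffee': {c, e, f, o} = 4 distinct letters.

4


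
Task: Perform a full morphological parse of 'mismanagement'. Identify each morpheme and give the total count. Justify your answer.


Step 1: Identify prefix: 'mis' (meaning: wrongly)
Step 2: Identify root: 'manage'
Step 3: Identify suffix(es): 'ment'
Decomposition: mis- (prefix: wrongly) + manage (root) + -ment (suffix: action/result)
Total morphemes: 3

3 morphemes (mis- (prefix: wrongly) + manage (root) + -ment (suffix: action/result))


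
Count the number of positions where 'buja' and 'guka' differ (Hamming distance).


Alignment:
Position 1: 'b' vs 'g' = DIFFER
Position 2: 'u' vs 'u' = match
Position 3: 'j' vs 'k' = DIFFER
Position 4: 'a' vs 'a' = match
Total differences: 2

2


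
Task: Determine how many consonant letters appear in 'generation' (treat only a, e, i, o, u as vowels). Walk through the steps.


Consonants in 'generation': g, n, r, t, n = 5 consonants.

5


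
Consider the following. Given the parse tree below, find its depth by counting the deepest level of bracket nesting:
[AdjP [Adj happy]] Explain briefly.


Count bracket nesting levels:
'[' at pos 0: depth = 1
'[' at pos 6: depth = 2
Maximum depth reached: 2

2


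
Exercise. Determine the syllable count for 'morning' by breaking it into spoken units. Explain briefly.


Break 'morning' into syllables: morn-ing -> morn | ing = 2 syllables

2 syllables


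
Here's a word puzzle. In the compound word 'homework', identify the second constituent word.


Split 'homework' into 'home' + 'work'. The second part is 'work'.

work


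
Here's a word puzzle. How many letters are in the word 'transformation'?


Spell out 'transformation' and number each letter: t(1), r(2), a(3), n(4), s(5), f(6), o(7), r(8), m(9), a(10), t(11), i(12), o(13), n(14). Total: 14 letters.

14


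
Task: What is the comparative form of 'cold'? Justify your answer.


Apply comparative formation (add -er): 'cold' -> 'colder'.

colder


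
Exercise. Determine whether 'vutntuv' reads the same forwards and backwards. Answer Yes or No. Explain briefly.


Forward: 'vutntuv'
Reversed: 'vutntuv'
They are identical.

Yes


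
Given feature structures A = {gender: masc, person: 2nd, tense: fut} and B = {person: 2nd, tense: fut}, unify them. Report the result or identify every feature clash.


Compare features:
gender: A=masc vs B=_ -> unified: masc
person: A=2nd vs B=2nd -> unified: 2nd
tense: A=fut vs B=fut -> unified: fut
No clashes found.

Unified: {gender: masc, person: 2nd, tense: fut}


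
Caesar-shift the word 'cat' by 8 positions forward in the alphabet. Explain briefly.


Shift each letter by 8: c -> k, a -> i, t -> b. Result: 'kib'.

kib


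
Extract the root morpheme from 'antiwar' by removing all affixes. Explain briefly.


Remove prefix 'anti' from 'antiwar' to get root 'war'.

war


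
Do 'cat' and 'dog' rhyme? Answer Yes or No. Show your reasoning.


Rime (stressed vowel + following sounds) of 'cat': -at = /æt/
Rime of 'dog': -og = /ɒg/
/æt/ and /ɒg/ are different ending sounds, so the words do not rhyme.

No


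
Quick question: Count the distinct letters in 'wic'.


Unique letters in 'wic': {c, i, w} = 3 distinct letters.

3


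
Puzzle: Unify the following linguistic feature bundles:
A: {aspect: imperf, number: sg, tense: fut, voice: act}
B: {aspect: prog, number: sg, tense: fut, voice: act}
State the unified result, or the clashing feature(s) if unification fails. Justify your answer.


Compare features:
aspect: A=imperf vs B=prog -> CLASH
number: A=sg vs B=sg -> unified: sg
tense: A=fut vs B=fut -> unified: fut
voice: A=act vs B=act -> unified: act
Clash detected on feature 'aspect' (imperf vs prog); unification fails.

CLASH on 'aspect' (imperf vs prog)


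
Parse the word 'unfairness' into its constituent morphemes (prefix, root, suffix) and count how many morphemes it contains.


Step 1: Identify prefix: 'un' (meaning: not/reverse)
Step 2: Identify root: 'fair'
Step 3: Identify suffix(es): 'ness'
Decomposition: un- (prefix: not/reverse) + fair (root) + -ness (suffix: state of)
Total morphemes: 3

3 morphemes (un- (prefix: not/reverse) + fair (root) + -ness (suffix: state of))


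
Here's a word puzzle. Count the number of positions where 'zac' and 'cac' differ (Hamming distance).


Alignment:
Position 1: 'z' vs 'c' = DIFFER
Position 2: 'a' vs 'a' = match
Position 3: 'c' vs 'c' = match
Total differences: 1

1


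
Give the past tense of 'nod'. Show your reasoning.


Apply rule: Double final consonant and add -ed. 'nod' becomes 'nodded'.

nodded


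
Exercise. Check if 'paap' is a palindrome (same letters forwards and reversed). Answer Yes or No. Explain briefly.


Forward: 'paap'
Reversed: 'paap'
They are identical.

Yes


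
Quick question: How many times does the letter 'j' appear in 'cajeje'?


Letter 'j' in 'cajeje': found at position(s) 3, 5 = 2 occurrence(s).

2


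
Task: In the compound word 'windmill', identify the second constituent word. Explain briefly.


Split 'windmill' into 'wind' + 'mill'. The second part is 'mill'.

mill


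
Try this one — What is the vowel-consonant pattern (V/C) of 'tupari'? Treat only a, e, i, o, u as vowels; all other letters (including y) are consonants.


Letter mapping: t = C, u = V, p = C, a = V, r = C, i = V.

CVCVCV


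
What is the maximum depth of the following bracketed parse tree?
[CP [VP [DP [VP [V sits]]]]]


Count bracket nesting levels:
'[' at pos 0: depth = 1
'[' at pos 4: depth = 2
'[' at pos 8: depth = 3
'[' at pos 12: depth = 4
'[' at pos 16: depth = 5
Maximum depth reached: 5

5


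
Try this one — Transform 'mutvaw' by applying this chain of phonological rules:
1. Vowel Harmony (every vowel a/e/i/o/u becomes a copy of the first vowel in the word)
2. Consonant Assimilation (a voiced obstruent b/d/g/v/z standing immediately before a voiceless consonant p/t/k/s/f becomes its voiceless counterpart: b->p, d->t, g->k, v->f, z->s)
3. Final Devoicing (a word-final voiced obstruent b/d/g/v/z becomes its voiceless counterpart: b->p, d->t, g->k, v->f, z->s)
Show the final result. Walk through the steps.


Starting form: 'mutvaw'
Rule 1: Vowel Harmony: all vowels become 'u' (matching first vowel). 'mutvaw' -> 'mutvuw'
Rule 2: Consonant Assimilation: no voiced obstruent (b/d/g/v/z) stands immediately before a voiceless consonant (p/t/k/s/f). No change.
Rule 3: Final Devoicing: final consonant 'w' is not one of the voiced obstruents b/d/g/v/z. No change.
Final form: 'mutvuw'

mutvuw


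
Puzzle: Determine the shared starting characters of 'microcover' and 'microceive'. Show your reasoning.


Compare from the start: 6 characters match: 'microc'. Mismatch at position 7: 'o' vs 'e'.

microc


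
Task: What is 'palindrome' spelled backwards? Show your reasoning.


Reverse 'palindrome' character by character: 'emordnilap'.

emordnilap


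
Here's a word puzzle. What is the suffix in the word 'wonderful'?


The word 'wonderful' = 'wonder' (root) + '-ful' (suffix). The suffix is '-ful'.

ful


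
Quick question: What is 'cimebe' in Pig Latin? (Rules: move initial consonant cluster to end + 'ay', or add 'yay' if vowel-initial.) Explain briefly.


'cimebe': move consonant cluster 'c' to end and add 'ay': 'imebecay'.

imebecay


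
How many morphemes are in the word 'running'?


Decomposition: run (root) + -ing (suffix) = 2 morpheme(s)

2 morphemes


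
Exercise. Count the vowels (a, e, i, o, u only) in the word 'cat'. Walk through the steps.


Vowels in 'cat': a = 1 vowels.

1


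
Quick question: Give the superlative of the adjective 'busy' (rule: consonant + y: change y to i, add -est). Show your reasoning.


Apply superlative formation (consonant + y: change y to i, add -est): 'busy' -> 'busiest'.

busiest


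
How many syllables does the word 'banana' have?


Break 'banana' into syllables: ba-na-na -> ba | na | na = 3 syllables

3 syllables


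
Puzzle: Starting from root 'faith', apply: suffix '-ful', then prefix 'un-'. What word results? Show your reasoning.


Step 1: Add suffix '-ful' to 'faith' = 'faithful'
Step 2: Add prefix 'un-' to 'faithful' = 'unfaithful'

unfaithful


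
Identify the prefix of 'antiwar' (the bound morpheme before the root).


The word 'antiwar' = 'anti' (prefix) + 'war' (root). The prefix is 'anti'.

anti


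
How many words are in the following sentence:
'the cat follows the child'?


Split into words: the | cat | follows | the | child = 5 words.

5


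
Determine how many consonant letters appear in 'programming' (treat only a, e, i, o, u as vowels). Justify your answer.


Consonants in 'programming': p, r, g, r, m, m, n, g = 8 consonants.

8


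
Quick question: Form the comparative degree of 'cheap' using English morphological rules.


Apply comparative formation (add -er): 'cheap' -> 'cheaper'.

cheaper


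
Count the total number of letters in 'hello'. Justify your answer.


Spell out 'hello' and number each letter: h(1), e(2), l(3), l(4), o(5). Total: 5 letters.

5


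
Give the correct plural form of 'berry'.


Apply rule: Change -y to -ies (consonant + y). 'berry' becomes 'berries'.

berries


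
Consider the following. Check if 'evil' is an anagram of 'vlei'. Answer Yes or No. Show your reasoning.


Sorted letters of 'evil': 'eilv'
Sorted letters of 'vlei': 'eilv'
They match.

Yes


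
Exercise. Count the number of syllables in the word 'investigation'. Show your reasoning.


Break 'investigation' into syllables: in-ves-ti-ga-tion -> in | ves | ti | ga | tion = 5 syllables

5 syllables


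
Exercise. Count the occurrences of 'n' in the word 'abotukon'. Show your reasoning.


Letter 'n' in 'abotukon': found at position(s) 8 = 1 occurrence(s).

1


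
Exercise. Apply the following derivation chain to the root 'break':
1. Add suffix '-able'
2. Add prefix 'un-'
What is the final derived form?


Step 1: Add suffix '-able' to 'break' = 'breakable'
Step 2: Add prefix 'un-' to 'breakable' = 'unbreakable'

unbreakable


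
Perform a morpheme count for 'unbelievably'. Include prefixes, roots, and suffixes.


Decomposition: un- (prefix) + believe (root) + -able (suffix) + -ly (suffix) = 4 morpheme(s)

4 morphemes


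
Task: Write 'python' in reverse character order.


Reverse 'python' character by character: 'nohtyp'.

nohtyp


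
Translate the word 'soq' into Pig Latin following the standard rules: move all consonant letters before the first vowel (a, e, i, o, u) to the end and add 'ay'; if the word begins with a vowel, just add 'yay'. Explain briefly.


'soq': move consonant cluster 's' to end and add 'ay': 'oqsay'.

oqsay
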